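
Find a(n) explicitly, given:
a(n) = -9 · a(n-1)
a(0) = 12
Pure geometric recurrence with ratio -9.
By induction a(n) = a(0) · (-9)^n = 12 \left(-9\right)^{n}.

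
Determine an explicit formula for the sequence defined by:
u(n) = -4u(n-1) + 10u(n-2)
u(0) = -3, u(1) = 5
Characteristic equation: x² + 4x - 10 = 0.
Discriminant Δ = (-4)² + 4·(10) = 56.
Roots r₁,₂ = (-4 ± √56)/2, so r₁ = -2 + \sqrt{14}, r₂ = - \sqrt{14} - 2.
General solution: u(n) = A·r₁^n + B·r₂^n.
From the initial conditions, A + B = -3 and r₁A + r₂B = 5.
Since r₁ - r₂ = √56: A = (5 - (-3)r₂)/√56 = - \frac{3}{2} - \frac{\sqrt{14}}{28}, and B = -3 - A = - \frac{3}{2} + \frac{\sqrt{14}}{28}.
So u(n) = \left(- \frac{3}{2} - \frac{\sqrt{14}}{28}\right)\left(-2 + \sqrt{14}\right)^n + \left(- \frac{3}{2} + \frac{\sqrt{14}}{28}\right)\left(- \sqrt{14} - 2\right)^n.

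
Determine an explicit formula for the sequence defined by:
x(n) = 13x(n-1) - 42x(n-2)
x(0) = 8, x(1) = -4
Characteristic equation: x² - 13x + 42 = 0, which factors as (x - (7))(x - (6)) = 0.
Roots r₁ = 7, r₂ = 6 (distinct).
General solution: x(n) = A·(7)^n + B·(6)^n.
From x(0) = 8: A + B = 8.
From x(1) = -4: 7A + 6B = -4.
Solving: A = -52, B = 60.
So x(n) = 60 \cdot 6^{n} - 52 \cdot 7^{n}.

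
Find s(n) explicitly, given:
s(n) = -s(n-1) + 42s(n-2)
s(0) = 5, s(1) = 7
Characteristic equation: x² + x - 42 = 0, which factors as (x - (6))(x - (-7)) = 0.
Roots r₁ = 6, r₂ = -7 (distinct).
General solution: s(n) = A·(6)^n + B·(-7)^n.
From s(0) = 5: A + B = 5.
From s(1) = 7: 6A - 7B = 7.
Solving: A = \frac{42}{13}, B = \frac{23}{13}.
So s(n) = \frac{23 \left(-7\right)^{n}}{13} + \frac{42 \cdot 6^{n}}{13}.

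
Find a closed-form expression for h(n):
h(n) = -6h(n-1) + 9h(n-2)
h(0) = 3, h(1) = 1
Characteristic equation: x² + 6x - 9 = 0.
Discriminant Δ = (-6)² + 4·(9) = 72.
Roots r₁,₂ = (-6 ± √72)/2, so r₁ = -3 + 3 \sqrt{2}, r₂ = - 3 \sqrt{2} - 3.
General solution: h(n) = A·r₁^n + B·r₂^n.
From the initial conditions, A + B = 3 and r₁A + r₂B = 1.
Since r₁ - r₂ = √72: A = (1 - (3)r₂)/√72 = \frac{5 \sqrt{2}}{6} + \frac{3}{2}, and B = 3 - A = \frac{3}{2} - \frac{5 \sqrt{2}}{6}.
So h(n) = \left(\frac{5 \sqrt{2}}{6} + \frac{3}{2}\right)\left(-3 + 3 \sqrt{2}\right)^n + \left(\frac{3}{2} - \frac{5 \sqrt{2}}{6}\right)\left(- 3 \sqrt{2} - 3\right)^n.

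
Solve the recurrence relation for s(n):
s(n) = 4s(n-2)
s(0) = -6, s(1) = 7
Characteristic equation: x² - 4 = 0, which factors as (x - (2))(x - (-2)) = 0.
Roots r₁ = 2, r₂ = -2 (distinct).
General solution: s(n) = A·(2)^n + B·(-2)^n.
From s(0) = -6: A + B = -6.
From s(1) = 7: 2A - 2B = 7.
Solving: A = - \frac{5}{4}, B = - \frac{19}{4}.
So s(n) = - \frac{19 \left(-2\right)^{n}}{4} - \frac{5 \cdot 2^{n}}{4}.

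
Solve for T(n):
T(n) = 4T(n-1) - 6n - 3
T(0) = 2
First-order linear with linear forcing.
Homogeneous solution: T_h(n) = A·(4)^n.
Try particular T_p(n) = pn + q. Substituting:
  pn + q = 4(p(n-1) + q) - 6n - 3.
Matching the n-coefficient: p = 4p - 6 ⇒ p = 2.
Matching constants: q = -4p + 4q - 3 ⇒ q = \frac{11}{3}.
General: T(n) = A·(4)^n + 2 n + \frac{11}{3}.
Apply T(0) = 2: A + \frac{11}{3} = 2 ⇒ A = - \frac{5}{3}.
So T(n) = - \frac{5 \cdot 4^{n}}{3} + 2 n + \frac{11}{3}.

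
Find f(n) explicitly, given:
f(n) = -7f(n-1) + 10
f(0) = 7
First-order linear non-homogeneous.
Homogeneous solution: f_h(n) = A·(-7)^n.
Try constant particular solution f_p = K: K = -7K + 10 ⇒ K = \frac{5}{4}.
General: f(n) = A·(-7)^n + \frac{5}{4}.
Apply f(0) = 7: A + \frac{5}{4} = 7 ⇒ A = \frac{23}{4}.
So f(n) = \frac{23 \left(-7\right)^{n}}{4} + \frac{5}{4}.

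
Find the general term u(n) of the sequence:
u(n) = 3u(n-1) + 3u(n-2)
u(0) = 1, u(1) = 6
Characteristic equation: x² - 3x - 3 = 0.
Discriminant Δ = (3)² + 4·(3) = 21.
Roots r₁,₂ = (3 ± √21)/2, so r₁ = \frac{3}{2} + \frac{\sqrt{21}}{2}, r₂ = \frac{3}{2} - \frac{\sqrt{21}}{2}.
General solution: u(n) = A·r₁^n + B·r₂^n.
From the initial conditions, A + B = 1 and r₁A + r₂B = 6.
Since r₁ - r₂ = √21: A = (6 - (1)r₂)/√21 = \frac{1}{2} + \frac{3 \sqrt{21}}{14}, and B = 1 - A = \frac{1}{2} - \frac{3 \sqrt{21}}{14}.
So u(n) = \left(\frac{1}{2} + \frac{3 \sqrt{21}}{14}\right)\left(\frac{3}{2} + \frac{\sqrt{21}}{2}\right)^n + \left(\frac{1}{2} - \frac{3 \sqrt{21}}{14}\right)\left(\frac{3}{2} - \frac{\sqrt{21}}{2}\right)^n.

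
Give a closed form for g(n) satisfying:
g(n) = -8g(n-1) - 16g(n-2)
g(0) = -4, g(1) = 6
Characteristic equation: x² + 8x + 16 = 0, which is (x - (-4))².
Repeated root r = -4.
General solution: g(n) = (A + Bn)·(-4)^n.
From g(0) = -4: A = -4.
From g(1) = 6: (A + B)·(-4) = 6 ⇒ B = \frac{5}{2}.
So g(n) = \left(\frac{5 n}{2} - 4\right) \cdot (-4)^n.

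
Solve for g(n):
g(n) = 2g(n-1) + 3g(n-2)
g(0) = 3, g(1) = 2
Characteristic equation: x² - 2x - 3 = 0, which factors as (x - (3))(x - (-1)) = 0.
Roots r₁ = 3, r₂ = -1 (distinct).
General solution: g(n) = A·(3)^n + B·(-1)^n.
From g(0) = 3: A + B = 3.
From g(1) = 2: 3A - B = 2.
Solving: A = \frac{5}{4}, B = \frac{7}{4}.
So g(n) = \frac{7 \left(-1\right)^{n}}{4} + \frac{5 \cdot 3^{n}}{4}.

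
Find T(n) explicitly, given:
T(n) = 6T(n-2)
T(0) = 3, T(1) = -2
Characteristic equation: x² - 6 = 0.
Discriminant Δ = (0)² + 4·(6) = 24.
Roots r₁,₂ = (0 ± √24)/2, so r₁ = \sqrt{6}, r₂ = - \sqrt{6}.
General solution: T(n) = A·r₁^n + B·r₂^n.
From the initial conditions, A + B = 3 and r₁A + r₂B = -2.
Since r₁ - r₂ = √24: A = (-2 - (3)r₂)/√24 = \frac{3}{2} - \frac{\sqrt{6}}{6}, and B = 3 - A = \frac{\sqrt{6}}{6} + \frac{3}{2}.
So T(n) = \left(\frac{3}{2} - \frac{\sqrt{6}}{6}\right)\left(\sqrt{6}\right)^n + \left(\frac{\sqrt{6}}{6} + \frac{3}{2}\right)\left(- \sqrt{6}\right)^n.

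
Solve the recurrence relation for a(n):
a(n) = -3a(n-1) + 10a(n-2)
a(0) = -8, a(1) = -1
Characteristic equation: x² + 3x - 10 = 0, which factors as (x - (2))(x - (-5)) = 0.
Roots r₁ = 2, r₂ = -5 (distinct).
General solution: a(n) = A·(2)^n + B·(-5)^n.
From a(0) = -8: A + B = -8.
From a(1) = -1: 2A - 5B = -1.
Solving: A = - \frac{41}{7}, B = - \frac{15}{7}.
So a(n) = - \frac{15 \left(-5\right)^{n}}{7} - \frac{41 \cdot 2^{n}}{7}.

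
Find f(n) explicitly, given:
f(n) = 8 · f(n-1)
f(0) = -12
Pure geometric recurrence with ratio 8.
By induction f(n) = f(0) · (8)^n = - 12 \cdot 8^{n}.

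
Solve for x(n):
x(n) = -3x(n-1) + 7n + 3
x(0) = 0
First-order linear with linear forcing.
Homogeneous solution: x_h(n) = A·(-3)^n.
Try particular x_p(n) = pn + q. Substituting:
  pn + q = -3(p(n-1) + q) + 7n + 3.
Matching the n-coefficient: p = -3p + 7 ⇒ p = \frac{7}{4}.
Matching constants: q = 3p - 3q + 3 ⇒ q = \frac{33}{16}.
General: x(n) = A·(-3)^n + \frac{7 n}{4} + \frac{33}{16}.
Apply x(0) = 0: A + \frac{33}{16} = 0 ⇒ A = - \frac{33}{16}.
So x(n) = - \frac{33 \left(-3\right)^{n}}{16} + \frac{7 n}{4} + \frac{33}{16}.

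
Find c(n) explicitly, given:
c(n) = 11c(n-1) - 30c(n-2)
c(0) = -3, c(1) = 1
Characteristic equation: x² - 11x + 30 = 0, which factors as (x - (6))(x - (5)) = 0.
Roots r₁ = 6, r₂ = 5 (distinct).
General solution: c(n) = A·(6)^n + B·(5)^n.
From c(0) = -3: A + B = -3.
From c(1) = 1: 6A + 5B = 1.
Solving: A = 16, B = -19.
So c(n) = - 19 \cdot 5^{n} + 16 \cdot 6^{n}.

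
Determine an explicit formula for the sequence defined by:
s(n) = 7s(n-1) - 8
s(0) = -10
First-order linear non-homogeneous.
Homogeneous solution: s_h(n) = A·(7)^n.
Try constant particular solution s_p = K: K = 7K - 8 ⇒ K = \frac{4}{3}.
General: s(n) = A·(7)^n + \frac{4}{3}.
Apply s(0) = -10: A + \frac{4}{3} = -10 ⇒ A = - \frac{34}{3}.
So s(n) = \frac{4}{3} - \frac{34 \cdot 7^{n}}{3}.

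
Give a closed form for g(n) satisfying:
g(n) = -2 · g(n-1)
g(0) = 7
Pure geometric recurrence with ratio -2.
By induction g(n) = g(0) · (-2)^n = 7 \left(-2\right)^{n}.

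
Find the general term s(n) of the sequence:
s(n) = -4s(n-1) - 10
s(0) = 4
First-order linear non-homogeneous.
Homogeneous solution: s_h(n) = A·(-4)^n.
Try constant particular solution s_p = K: K = -4K - 10 ⇒ K = -2.
General: s(n) = A·(-4)^n - 2.
Apply s(0) = 4: A - 2 = 4 ⇒ A = 6.
So s(n) = 6 \left(-4\right)^{n} - 2.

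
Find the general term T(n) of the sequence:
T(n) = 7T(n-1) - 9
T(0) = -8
First-order linear non-homogeneous.
Homogeneous solution: T_h(n) = A·(7)^n.
Try constant particular solution T_p = K: K = 7K - 9 ⇒ K = \frac{3}{2}.
General: T(n) = A·(7)^n + \frac{3}{2}.
Apply T(0) = -8: A + \frac{3}{2} = -8 ⇒ A = - \frac{19}{2}.
So T(n) = \frac{3}{2} - \frac{19 \cdot 7^{n}}{2}.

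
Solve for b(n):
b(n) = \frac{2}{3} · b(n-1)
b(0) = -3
Pure geometric recurrence with ratio \frac{2}{3}.
By induction b(n) = b(0) · (\frac{2}{3})^n = - 3 \left(\frac{2}{3}\right)^{n}.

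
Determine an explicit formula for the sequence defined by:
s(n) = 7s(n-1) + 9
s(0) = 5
First-order linear non-homogeneous.
Homogeneous solution: s_h(n) = A·(7)^n.
Try constant particular solution s_p = K: K = 7K + 9 ⇒ K = - \frac{3}{2}.
General: s(n) = A·(7)^n - \frac{3}{2}.
Apply s(0) = 5: A - \frac{3}{2} = 5 ⇒ A = \frac{13}{2}.
So s(n) = \frac{13 \cdot 7^{n}}{2} - \frac{3}{2}.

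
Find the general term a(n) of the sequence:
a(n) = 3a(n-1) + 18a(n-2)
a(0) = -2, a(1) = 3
Characteristic equation: x² - 3x - 18 = 0, which factors as (x - (-3))(x - (6)) = 0.
Roots r₁ = -3, r₂ = 6 (distinct).
General solution: a(n) = A·(-3)^n + B·(6)^n.
From a(0) = -2: A + B = -2.
From a(1) = 3: -3A + 6B = 3.
Solving: A = - \frac{5}{3}, B = - \frac{1}{3}.
So a(n) = - \frac{5 \left(-3\right)^{n}}{3} - \frac{6^{n}}{3}.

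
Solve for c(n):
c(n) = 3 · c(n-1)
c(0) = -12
Pure geometric recurrence with ratio 3.
By induction c(n) = c(0) · (3)^n = - 12 \cdot 3^{n}.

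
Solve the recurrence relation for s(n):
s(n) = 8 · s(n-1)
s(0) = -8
Pure geometric recurrence with ratio 8.
By induction s(n) = s(0) · (8)^n = - 8 \cdot 8^{n}.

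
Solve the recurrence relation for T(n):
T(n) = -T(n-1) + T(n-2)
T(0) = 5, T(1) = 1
Characteristic equation: x² + x - 1 = 0.
Discriminant Δ = (-1)² + 4·(1) = 5.
Roots r₁,₂ = (-1 ± √5)/2, so r₁ = - \frac{1}{2} + \frac{\sqrt{5}}{2}, r₂ = - \frac{\sqrt{5}}{2} - \frac{1}{2}.
General solution: T(n) = A·r₁^n + B·r₂^n.
From the initial conditions, A + B = 5 and r₁A + r₂B = 1.
Since r₁ - r₂ = √5: A = (1 - (5)r₂)/√5 = \frac{7 \sqrt{5}}{10} + \frac{5}{2}, and B = 5 - A = \frac{5}{2} - \frac{7 \sqrt{5}}{10}.
So T(n) = \left(\frac{7 \sqrt{5}}{10} + \frac{5}{2}\right)\left(- \frac{1}{2} + \frac{\sqrt{5}}{2}\right)^n + \left(\frac{5}{2} - \frac{7 \sqrt{5}}{10}\right)\left(- \frac{\sqrt{5}}{2} - \frac{1}{2}\right)^n.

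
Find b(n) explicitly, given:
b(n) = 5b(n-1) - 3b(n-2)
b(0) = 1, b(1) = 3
Characteristic equation: x² - 5x + 3 = 0.
Discriminant Δ = (5)² + 4·(-3) = 13.
Roots r₁,₂ = (5 ± √13)/2, so r₁ = \frac{\sqrt{13}}{2} + \frac{5}{2}, r₂ = \frac{5}{2} - \frac{\sqrt{13}}{2}.
General solution: b(n) = A·r₁^n + B·r₂^n.
From the initial conditions, A + B = 1 and r₁A + r₂B = 3.
Since r₁ - r₂ = √13: A = (3 - (1)r₂)/√13 = \frac{\sqrt{13}}{26} + \frac{1}{2}, and B = 1 - A = \frac{1}{2} - \frac{\sqrt{13}}{26}.
So b(n) = \left(\frac{\sqrt{13}}{26} + \frac{1}{2}\right)\left(\frac{\sqrt{13}}{2} + \frac{5}{2}\right)^n + \left(\frac{1}{2} - \frac{\sqrt{13}}{26}\right)\left(\frac{5}{2} - \frac{\sqrt{13}}{2}\right)^n.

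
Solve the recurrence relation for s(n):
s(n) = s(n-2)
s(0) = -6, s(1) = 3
Characteristic equation: x² - 1 = 0, which factors as (x - (1))(x - (-1)) = 0.
Roots r₁ = 1, r₂ = -1 (distinct).
General solution: s(n) = A·(1)^n + B·(-1)^n.
From s(0) = -6: A + B = -6.
From s(1) = 3: A - B = 3.
Solving: A = - \frac{3}{2}, B = - \frac{9}{2}.
So s(n) = - \frac{9 \left(-1\right)^{n}}{2} - \frac{3}{2}.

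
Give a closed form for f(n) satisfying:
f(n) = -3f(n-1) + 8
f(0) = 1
First-order linear non-homogeneous.
Homogeneous solution: f_h(n) = A·(-3)^n.
Try constant particular solution f_p = K: K = -3K + 8 ⇒ K = 2.
General: f(n) = A·(-3)^n + 2.
Apply f(0) = 1: A + 2 = 1 ⇒ A = -1.
So f(n) = 2 - \left(-3\right)^{n}.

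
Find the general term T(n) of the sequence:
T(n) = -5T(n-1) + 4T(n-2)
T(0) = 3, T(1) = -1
Characteristic equation: x² + 5x - 4 = 0.
Discriminant Δ = (-5)² + 4·(4) = 41.
Roots r₁,₂ = (-5 ± √41)/2, so r₁ = - \frac{5}{2} + \frac{\sqrt{41}}{2}, r₂ = - \frac{\sqrt{41}}{2} - \frac{5}{2}.
General solution: T(n) = A·r₁^n + B·r₂^n.
From the initial conditions, A + B = 3 and r₁A + r₂B = -1.
Since r₁ - r₂ = √41: A = (-1 - (3)r₂)/√41 = \frac{13 \sqrt{41}}{82} + \frac{3}{2}, and B = 3 - A = \frac{3}{2} - \frac{13 \sqrt{41}}{82}.
So T(n) = \left(\frac{13 \sqrt{41}}{82} + \frac{3}{2}\right)\left(- \frac{5}{2} + \frac{\sqrt{41}}{2}\right)^n + \left(\frac{3}{2} - \frac{13 \sqrt{41}}{82}\right)\left(- \frac{\sqrt{41}}{2} - \frac{5}{2}\right)^n.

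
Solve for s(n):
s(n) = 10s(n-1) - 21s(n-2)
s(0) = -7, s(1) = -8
Characteristic equation: x² - 10x + 21 = 0, which factors as (x - (3))(x - (7)) = 0.
Roots r₁ = 3, r₂ = 7 (distinct).
General solution: s(n) = A·(3)^n + B·(7)^n.
From s(0) = -7: A + B = -7.
From s(1) = -8: 3A + 7B = -8.
Solving: A = - \frac{41}{4}, B = \frac{13}{4}.
So s(n) = - \frac{41 \cdot 3^{n}}{4} + \frac{13 \cdot 7^{n}}{4}.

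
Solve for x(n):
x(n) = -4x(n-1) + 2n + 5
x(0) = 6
First-order linear with linear forcing.
Homogeneous solution: x_h(n) = A·(-4)^n.
Try particular x_p(n) = pn + q. Substituting:
  pn + q = -4(p(n-1) + q) + 2n + 5.
Matching the n-coefficient: p = -4p + 2 ⇒ p = \frac{2}{5}.
Matching constants: q = 4p - 4q + 5 ⇒ q = \frac{33}{25}.
General: x(n) = A·(-4)^n + \frac{2 n}{5} + \frac{33}{25}.
Apply x(0) = 6: A + \frac{33}{25} = 6 ⇒ A = \frac{117}{25}.
So x(n) = \frac{117 \left(-4\right)^{n}}{25} + \frac{2 n}{5} + \frac{33}{25}.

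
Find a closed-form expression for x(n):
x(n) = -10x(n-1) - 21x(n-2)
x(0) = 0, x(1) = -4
Characteristic equation: x² + 10x + 21 = 0, which factors as (x - (-7))(x - (-3)) = 0.
Roots r₁ = -7, r₂ = -3 (distinct).
General solution: x(n) = A·(-7)^n + B·(-3)^n.
From x(0) = 0: A + B = 0.
From x(1) = -4: -7A - 3B = -4.
Solving: A = 1, B = -1.
So x(n) = - \left(-3\right)^{n} + \left(-7\right)^{n}.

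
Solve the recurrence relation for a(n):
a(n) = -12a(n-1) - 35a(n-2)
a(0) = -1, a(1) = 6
Characteristic equation: x² + 12x + 35 = 0, which factors as (x - (-7))(x - (-5)) = 0.
Roots r₁ = -7, r₂ = -5 (distinct).
General solution: a(n) = A·(-7)^n + B·(-5)^n.
From a(0) = -1: A + B = -1.
From a(1) = 6: -7A - 5B = 6.
Solving: A = - \frac{1}{2}, B = - \frac{1}{2}.
So a(n) = - \frac{\left(-5\right)^{n}}{2} - \frac{\left(-7\right)^{n}}{2}.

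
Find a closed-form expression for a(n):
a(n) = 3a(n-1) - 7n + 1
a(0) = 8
First-order linear with linear forcing.
Homogeneous solution: a_h(n) = A·(3)^n.
Try particular a_p(n) = pn + q. Substituting:
  pn + q = 3(p(n-1) + q) - 7n + 1.
Matching the n-coefficient: p = 3p - 7 ⇒ p = \frac{7}{2}.
Matching constants: q = -3p + 3q + 1 ⇒ q = \frac{19}{4}.
General: a(n) = A·(3)^n + \frac{7 n}{2} + \frac{19}{4}.
Apply a(0) = 8: A + \frac{19}{4} = 8 ⇒ A = \frac{13}{4}.
So a(n) = \frac{13 \cdot 3^{n}}{4} + \frac{7 n}{2} + \frac{19}{4}.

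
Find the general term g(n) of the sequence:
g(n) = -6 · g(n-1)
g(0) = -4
Pure geometric recurrence with ratio -6.
By induction g(n) = g(0) · (-6)^n = - 4 \left(-6\right)^{n}.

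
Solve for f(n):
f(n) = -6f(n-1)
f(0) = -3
This is a homogeneous first-order recurrence with ratio -6.
By induction f(n) = f(0) · (-6)^n = - 3 \left(-6\right)^{n}.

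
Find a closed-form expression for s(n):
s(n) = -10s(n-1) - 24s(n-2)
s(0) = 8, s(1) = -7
Characteristic equation: x² + 10x + 24 = 0, which factors as (x - (-6))(x - (-4)) = 0.
Roots r₁ = -6, r₂ = -4 (distinct).
General solution: s(n) = A·(-6)^n + B·(-4)^n.
From s(0) = 8: A + B = 8.
From s(1) = -7: -6A - 4B = -7.
Solving: A = - \frac{25}{2}, B = \frac{41}{2}.
So s(n) = \frac{41 \left(-4\right)^{n}}{2} - \frac{25 \left(-6\right)^{n}}{2}.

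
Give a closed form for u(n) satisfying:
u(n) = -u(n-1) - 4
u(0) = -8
First-order linear non-homogeneous.
Homogeneous solution: u_h(n) = A·(-1)^n.
Try constant particular solution u_p = K: K = -K - 4 ⇒ K = -2.
General: u(n) = A·(-1)^n - 2.
Apply u(0) = -8: A - 2 = -8 ⇒ A = -6.
So u(n) = - 6 \left(-1\right)^{n} - 2.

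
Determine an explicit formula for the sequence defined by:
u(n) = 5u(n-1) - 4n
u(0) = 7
First-order linear with linear forcing.
Homogeneous solution: u_h(n) = A·(5)^n.
Try particular u_p(n) = pn + q. Substituting:
  pn + q = 5(p(n-1) + q) - 4n.
Matching the n-coefficient: p = 5p - 4 ⇒ p = 1.
Matching constants: q = -5p + 5q ⇒ q = \frac{5}{4}.
General: u(n) = A·(5)^n + n + \frac{5}{4}.
Apply u(0) = 7: A + \frac{5}{4} = 7 ⇒ A = \frac{23}{4}.
So u(n) = \frac{23 \cdot 5^{n}}{4} + n + \frac{5}{4}.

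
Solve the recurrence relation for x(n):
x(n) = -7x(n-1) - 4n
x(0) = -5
First-order linear with linear forcing.
Homogeneous solution: x_h(n) = A·(-7)^n.
Try particular x_p(n) = pn + q. Substituting:
  pn + q = -7(p(n-1) + q) - 4n.
Matching the n-coefficient: p = -7p - 4 ⇒ p = - \frac{1}{2}.
Matching constants: q = 7p - 7q ⇒ q = - \frac{7}{16}.
General: x(n) = A·(-7)^n - \frac{n}{2} - \frac{7}{16}.
Apply x(0) = -5: A - \frac{7}{16} = -5 ⇒ A = - \frac{73}{16}.
So x(n) = - \frac{73 \left(-7\right)^{n}}{16} - \frac{n}{2} - \frac{7}{16}.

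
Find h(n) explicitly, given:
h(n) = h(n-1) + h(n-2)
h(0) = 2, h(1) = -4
Characteristic equation: x² - x - 1 = 0.
Discriminant Δ = (1)² + 4·(1) = 5.
Roots r₁,₂ = (1 ± √5)/2, so r₁ = \frac{1}{2} + \frac{\sqrt{5}}{2}, r₂ = \frac{1}{2} - \frac{\sqrt{5}}{2}.
General solution: h(n) = A·r₁^n + B·r₂^n.
From the initial conditions, A + B = 2 and r₁A + r₂B = -4.
Since r₁ - r₂ = √5: A = (-4 - (2)r₂)/√5 = 1 - \sqrt{5}, and B = 2 - A = 1 + \sqrt{5}.
So h(n) = \left(1 - \sqrt{5}\right)\left(\frac{1}{2} + \frac{\sqrt{5}}{2}\right)^n + \left(1 + \sqrt{5}\right)\left(\frac{1}{2} - \frac{\sqrt{5}}{2}\right)^n.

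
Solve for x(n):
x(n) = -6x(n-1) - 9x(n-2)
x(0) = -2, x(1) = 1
Characteristic equation: x² + 6x + 9 = 0, which is (x - (-3))².
Repeated root r = -3.
General solution: x(n) = (A + Bn)·(-3)^n.
From x(0) = -2: A = -2.
From x(1) = 1: (A + B)·(-3) = 1 ⇒ B = \frac{5}{3}.
So x(n) = \left(\frac{5 n}{3} - 2\right) \cdot (-3)^n.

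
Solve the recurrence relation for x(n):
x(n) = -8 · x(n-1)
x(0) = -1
Pure geometric recurrence with ratio -8.
By induction x(n) = x(0) · (-8)^n = - \left(-8\right)^{n}.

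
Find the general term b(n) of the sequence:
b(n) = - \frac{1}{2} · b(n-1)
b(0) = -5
Pure geometric recurrence with ratio - \frac{1}{2}.
By induction b(n) = b(0) · (- \frac{1}{2})^n = - 5 \left(- \frac{1}{2}\right)^{n}.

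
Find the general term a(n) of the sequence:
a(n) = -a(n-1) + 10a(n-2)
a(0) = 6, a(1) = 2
Characteristic equation: x² + x - 10 = 0.
Discriminant Δ = (-1)² + 4·(10) = 41.
Roots r₁,₂ = (-1 ± √41)/2, so r₁ = - \frac{1}{2} + \frac{\sqrt{41}}{2}, r₂ = - \frac{\sqrt{41}}{2} - \frac{1}{2}.
General solution: a(n) = A·r₁^n + B·r₂^n.
From the initial conditions, A + B = 6 and r₁A + r₂B = 2.
Since r₁ - r₂ = √41: A = (2 - (6)r₂)/√41 = \frac{5 \sqrt{41}}{41} + 3, and B = 6 - A = 3 - \frac{5 \sqrt{41}}{41}.
So a(n) = \left(\frac{5 \sqrt{41}}{41} + 3\right)\left(- \frac{1}{2} + \frac{\sqrt{41}}{2}\right)^n + \left(3 - \frac{5 \sqrt{41}}{41}\right)\left(- \frac{\sqrt{41}}{2} - \frac{1}{2}\right)^n.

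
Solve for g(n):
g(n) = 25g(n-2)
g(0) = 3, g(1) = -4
Characteristic equation: x² - 25 = 0, which factors as (x - (-5))(x - (5)) = 0.
Roots r₁ = -5, r₂ = 5 (distinct).
General solution: g(n) = A·(-5)^n + B·(5)^n.
From g(0) = 3: A + B = 3.
From g(1) = -4: -5A + 5B = -4.
Solving: A = \frac{19}{10}, B = \frac{11}{10}.
So g(n) = \frac{19 \left(-5\right)^{n}}{10} + \frac{11 \cdot 5^{n}}{10}.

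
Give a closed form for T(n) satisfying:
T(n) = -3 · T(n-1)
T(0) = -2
Pure geometric recurrence with ratio -3.
By induction T(n) = T(0) · (-3)^n = - 2 \left(-3\right)^{n}.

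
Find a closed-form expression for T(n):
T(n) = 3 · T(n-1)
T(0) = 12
Pure geometric recurrence with ratio 3.
By induction T(n) = T(0) · (3)^n = 12 \cdot 3^{n}.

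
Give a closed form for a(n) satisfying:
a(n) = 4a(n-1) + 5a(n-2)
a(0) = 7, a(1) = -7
Characteristic equation: x² - 4x - 5 = 0, which factors as (x - (5))(x - (-1)) = 0.
Roots r₁ = 5, r₂ = -1 (distinct).
General solution: a(n) = A·(5)^n + B·(-1)^n.
From a(0) = 7: A + B = 7.
From a(1) = -7: 5A - B = -7.
Solving: A = 0, B = 7.
So a(n) = 7 \left(-1\right)^{n}.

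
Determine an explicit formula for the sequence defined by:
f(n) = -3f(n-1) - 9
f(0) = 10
First-order linear non-homogeneous.
Homogeneous solution: f_h(n) = A·(-3)^n.
Try constant particular solution f_p = K: K = -3K - 9 ⇒ K = - \frac{9}{4}.
General: f(n) = A·(-3)^n - \frac{9}{4}.
Apply f(0) = 10: A - \frac{9}{4} = 10 ⇒ A = \frac{49}{4}.
So f(n) = \frac{49 \left(-3\right)^{n}}{4} - \frac{9}{4}.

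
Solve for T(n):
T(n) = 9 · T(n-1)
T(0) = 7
Pure geometric recurrence with ratio 9.
By induction T(n) = T(0) · (9)^n = 7 \cdot 9^{n}.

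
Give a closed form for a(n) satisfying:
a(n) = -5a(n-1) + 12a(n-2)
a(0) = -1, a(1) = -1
Characteristic equation: x² + 5x - 12 = 0.
Discriminant Δ = (-5)² + 4·(12) = 73.
Roots r₁,₂ = (-5 ± √73)/2, so r₁ = - \frac{5}{2} + \frac{\sqrt{73}}{2}, r₂ = - \frac{\sqrt{73}}{2} - \frac{5}{2}.
General solution: a(n) = A·r₁^n + B·r₂^n.
From the initial conditions, A + B = -1 and r₁A + r₂B = -1.
Since r₁ - r₂ = √73: A = (-1 - (-1)r₂)/√73 = - \frac{1}{2} - \frac{7 \sqrt{73}}{146}, and B = -1 - A = - \frac{1}{2} + \frac{7 \sqrt{73}}{146}.
So a(n) = \left(- \frac{1}{2} - \frac{7 \sqrt{73}}{146}\right)\left(- \frac{5}{2} + \frac{\sqrt{73}}{2}\right)^n + \left(- \frac{1}{2} + \frac{7 \sqrt{73}}{146}\right)\left(- \frac{\sqrt{73}}{2} - \frac{5}{2}\right)^n.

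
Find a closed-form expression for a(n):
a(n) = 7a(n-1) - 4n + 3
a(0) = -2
First-order linear with linear forcing.
Homogeneous solution: a_h(n) = A·(7)^n.
Try particular a_p(n) = pn + q. Substituting:
  pn + q = 7(p(n-1) + q) - 4n + 3.
Matching the n-coefficient: p = 7p - 4 ⇒ p = \frac{2}{3}.
Matching constants: q = -7p + 7q + 3 ⇒ q = \frac{5}{18}.
General: a(n) = A·(7)^n + \frac{2 n}{3} + \frac{5}{18}.
Apply a(0) = -2: A + \frac{5}{18} = -2 ⇒ A = - \frac{41}{18}.
So a(n) = - \frac{41 \cdot 7^{n}}{18} + \frac{2 n}{3} + \frac{5}{18}.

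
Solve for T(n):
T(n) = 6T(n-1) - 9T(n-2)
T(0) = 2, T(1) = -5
Characteristic equation: x² - 6x + 9 = 0, which is (x - (3))².
Repeated root r = 3.
General solution: T(n) = (A + Bn)·(3)^n.
From T(0) = 2: A = 2.
From T(1) = -5: (A + B)·(3) = -5 ⇒ B = - \frac{11}{3}.
So T(n) = \left(2 - \frac{11 n}{3}\right) \cdot (3)^n.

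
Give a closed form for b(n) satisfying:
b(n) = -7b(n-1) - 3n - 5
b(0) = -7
First-order linear with linear forcing.
Homogeneous solution: b_h(n) = A·(-7)^n.
Try particular b_p(n) = pn + q. Substituting:
  pn + q = -7(p(n-1) + q) - 3n - 5.
Matching the n-coefficient: p = -7p - 3 ⇒ p = - \frac{3}{8}.
Matching constants: q = 7p - 7q - 5 ⇒ q = - \frac{61}{64}.
General: b(n) = A·(-7)^n - \frac{3 n}{8} - \frac{61}{64}.
Apply b(0) = -7: A - \frac{61}{64} = -7 ⇒ A = - \frac{387}{64}.
So b(n) = - \frac{387 \left(-7\right)^{n}}{64} - \frac{3 n}{8} - \frac{61}{64}.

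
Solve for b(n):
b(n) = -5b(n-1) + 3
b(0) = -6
First-order linear non-homogeneous.
Homogeneous solution: b_h(n) = A·(-5)^n.
Try constant particular solution b_p = K: K = -5K + 3 ⇒ K = \frac{1}{2}.
General: b(n) = A·(-5)^n + \frac{1}{2}.
Apply b(0) = -6: A + \frac{1}{2} = -6 ⇒ A = - \frac{13}{2}.
So b(n) = \frac{1}{2} - \frac{13 \left(-5\right)^{n}}{2}.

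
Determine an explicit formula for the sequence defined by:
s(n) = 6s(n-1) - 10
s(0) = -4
First-order linear non-homogeneous.
Homogeneous solution: s_h(n) = A·(6)^n.
Try constant particular solution s_p = K: K = 6K - 10 ⇒ K = 2.
General: s(n) = A·(6)^n + 2.
Apply s(0) = -4: A + 2 = -4 ⇒ A = -6.
So s(n) = 2 - 6 \cdot 6^{n}.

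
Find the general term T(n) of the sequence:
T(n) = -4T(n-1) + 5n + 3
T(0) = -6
First-order linear with linear forcing.
Homogeneous solution: T_h(n) = A·(-4)^n.
Try particular T_p(n) = pn + q. Substituting:
  pn + q = -4(p(n-1) + q) + 5n + 3.
Matching the n-coefficient: p = -4p + 5 ⇒ p = 1.
Matching constants: q = 4p - 4q + 3 ⇒ q = \frac{7}{5}.
General: T(n) = A·(-4)^n + n + \frac{7}{5}.
Apply T(0) = -6: A + \frac{7}{5} = -6 ⇒ A = - \frac{37}{5}.
So T(n) = - \frac{37 \left(-4\right)^{n}}{5} + n + \frac{7}{5}.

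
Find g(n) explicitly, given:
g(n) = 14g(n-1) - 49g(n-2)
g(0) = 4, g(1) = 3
Characteristic equation: x² - 14x + 49 = 0, which is (x - (7))².
Repeated root r = 7.
General solution: g(n) = (A + Bn)·(7)^n.
From g(0) = 4: A = 4.
From g(1) = 3: (A + B)·(7) = 3 ⇒ B = - \frac{25}{7}.
So g(n) = \left(4 - \frac{25 n}{7}\right) \cdot (7)^n.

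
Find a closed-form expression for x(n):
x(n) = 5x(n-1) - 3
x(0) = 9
First-order linear non-homogeneous.
Homogeneous solution: x_h(n) = A·(5)^n.
Try constant particular solution x_p = K: K = 5K - 3 ⇒ K = \frac{3}{4}.
General: x(n) = A·(5)^n + \frac{3}{4}.
Apply x(0) = 9: A + \frac{3}{4} = 9 ⇒ A = \frac{33}{4}.
So x(n) = \frac{33 \cdot 5^{n}}{4} + \frac{3}{4}.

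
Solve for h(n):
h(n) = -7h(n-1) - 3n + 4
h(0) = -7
First-order linear with linear forcing.
Homogeneous solution: h_h(n) = A·(-7)^n.
Try particular h_p(n) = pn + q. Substituting:
  pn + q = -7(p(n-1) + q) - 3n + 4.
Matching the n-coefficient: p = -7p - 3 ⇒ p = - \frac{3}{8}.
Matching constants: q = 7p - 7q + 4 ⇒ q = \frac{11}{64}.
General: h(n) = A·(-7)^n - \frac{3 n}{8} + \frac{11}{64}.
Apply h(0) = -7: A + \frac{11}{64} = -7 ⇒ A = - \frac{459}{64}.
So h(n) = - \frac{459 \left(-7\right)^{n}}{64} - \frac{3 n}{8} + \frac{11}{64}.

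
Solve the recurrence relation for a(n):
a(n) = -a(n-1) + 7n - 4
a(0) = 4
First-order linear with linear forcing.
Homogeneous solution: a_h(n) = A·(-1)^n.
Try particular a_p(n) = pn + q. Substituting:
  pn + q = -(p(n-1) + q) + 7n - 4.
Matching the n-coefficient: p = -p + 7 ⇒ p = \frac{7}{2}.
Matching constants: q = p - q - 4 ⇒ q = - \frac{1}{4}.
General: a(n) = A·(-1)^n + \frac{7 n}{2} - \frac{1}{4}.
Apply a(0) = 4: A - \frac{1}{4} = 4 ⇒ A = \frac{17}{4}.
So a(n) = \frac{17 \left(-1\right)^{n}}{4} + \frac{7 n}{2} - \frac{1}{4}.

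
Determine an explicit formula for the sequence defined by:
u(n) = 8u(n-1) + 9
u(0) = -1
First-order linear non-homogeneous.
Homogeneous solution: u_h(n) = A·(8)^n.
Try constant particular solution u_p = K: K = 8K + 9 ⇒ K = - \frac{9}{7}.
General: u(n) = A·(8)^n - \frac{9}{7}.
Apply u(0) = -1: A - \frac{9}{7} = -1 ⇒ A = \frac{2}{7}.
So u(n) = \frac{2 \cdot 8^{n}}{7} - \frac{9}{7}.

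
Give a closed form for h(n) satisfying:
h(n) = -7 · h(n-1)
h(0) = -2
Pure geometric recurrence with ratio -7.
By induction h(n) = h(0) · (-7)^n = - 2 \left(-7\right)^{n}.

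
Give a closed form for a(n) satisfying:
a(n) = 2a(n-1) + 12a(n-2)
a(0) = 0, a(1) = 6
Characteristic equation: x² - 2x - 12 = 0.
Discriminant Δ = (2)² + 4·(12) = 52.
Roots r₁,₂ = (2 ± √52)/2, so r₁ = 1 + \sqrt{13}, r₂ = 1 - \sqrt{13}.
General solution: a(n) = A·r₁^n + B·r₂^n.
From the initial conditions, A + B = 0 and r₁A + r₂B = 6.
Since r₁ - r₂ = √52: A = (6 - (0)r₂)/√52 = \frac{3 \sqrt{13}}{13}, and B = 0 - A = - \frac{3 \sqrt{13}}{13}.
So a(n) = \left(\frac{3 \sqrt{13}}{13}\right)\left(1 + \sqrt{13}\right)^n + \left(- \frac{3 \sqrt{13}}{13}\right)\left(1 - \sqrt{13}\right)^n.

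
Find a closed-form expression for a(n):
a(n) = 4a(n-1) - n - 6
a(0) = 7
First-order linear with linear forcing.
Homogeneous solution: a_h(n) = A·(4)^n.
Try particular a_p(n) = pn + q. Substituting:
  pn + q = 4(p(n-1) + q) - n - 6.
Matching the n-coefficient: p = 4p - 1 ⇒ p = \frac{1}{3}.
Matching constants: q = -4p + 4q - 6 ⇒ q = \frac{22}{9}.
General: a(n) = A·(4)^n + \frac{n}{3} + \frac{22}{9}.
Apply a(0) = 7: A + \frac{22}{9} = 7 ⇒ A = \frac{41}{9}.
So a(n) = \frac{41 \cdot 4^{n}}{9} + \frac{n}{3} + \frac{22}{9}.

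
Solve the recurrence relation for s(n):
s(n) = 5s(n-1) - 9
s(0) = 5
First-order linear non-homogeneous.
Homogeneous solution: s_h(n) = A·(5)^n.
Try constant particular solution s_p = K: K = 5K - 9 ⇒ K = \frac{9}{4}.
General: s(n) = A·(5)^n + \frac{9}{4}.
Apply s(0) = 5: A + \frac{9}{4} = 5 ⇒ A = \frac{11}{4}.
So s(n) = \frac{11 \cdot 5^{n}}{4} + \frac{9}{4}.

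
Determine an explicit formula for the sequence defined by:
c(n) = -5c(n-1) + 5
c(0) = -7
First-order linear non-homogeneous.
Homogeneous solution: c_h(n) = A·(-5)^n.
Try constant particular solution c_p = K: K = -5K + 5 ⇒ K = \frac{5}{6}.
General: c(n) = A·(-5)^n + \frac{5}{6}.
Apply c(0) = -7: A + \frac{5}{6} = -7 ⇒ A = - \frac{47}{6}.
So c(n) = \frac{5}{6} - \frac{47 \left(-5\right)^{n}}{6}.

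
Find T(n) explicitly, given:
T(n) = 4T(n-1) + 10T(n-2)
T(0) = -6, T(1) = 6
Characteristic equation: x² - 4x - 10 = 0.
Discriminant Δ = (4)² + 4·(10) = 56.
Roots r₁,₂ = (4 ± √56)/2, so r₁ = 2 + \sqrt{14}, r₂ = 2 - \sqrt{14}.
General solution: T(n) = A·r₁^n + B·r₂^n.
From the initial conditions, A + B = -6 and r₁A + r₂B = 6.
Since r₁ - r₂ = √56: A = (6 - (-6)r₂)/√56 = -3 + \frac{9 \sqrt{14}}{14}, and B = -6 - A = -3 - \frac{9 \sqrt{14}}{14}.
So T(n) = \left(-3 + \frac{9 \sqrt{14}}{14}\right)\left(2 + \sqrt{14}\right)^n + \left(-3 - \frac{9 \sqrt{14}}{14}\right)\left(2 - \sqrt{14}\right)^n.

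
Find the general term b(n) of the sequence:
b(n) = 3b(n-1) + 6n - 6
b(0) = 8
First-order linear with linear forcing.
Homogeneous solution: b_h(n) = A·(3)^n.
Try particular b_p(n) = pn + q. Substituting:
  pn + q = 3(p(n-1) + q) + 6n - 6.
Matching the n-coefficient: p = 3p + 6 ⇒ p = -3.
Matching constants: q = -3p + 3q - 6 ⇒ q = - \frac{3}{2}.
General: b(n) = A·(3)^n - 3 n - \frac{3}{2}.
Apply b(0) = 8: A - \frac{3}{2} = 8 ⇒ A = \frac{19}{2}.
So b(n) = \frac{19 \cdot 3^{n}}{2} - 3 n - \frac{3}{2}.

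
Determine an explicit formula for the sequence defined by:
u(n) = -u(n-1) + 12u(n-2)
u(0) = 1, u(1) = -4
Characteristic equation: x² + x - 12 = 0, which factors as (x - (-4))(x - (3)) = 0.
Roots r₁ = -4, r₂ = 3 (distinct).
General solution: u(n) = A·(-4)^n + B·(3)^n.
From u(0) = 1: A + B = 1.
From u(1) = -4: -4A + 3B = -4.
Solving: A = 1, B = 0.
So u(n) = \left(-4\right)^{n}.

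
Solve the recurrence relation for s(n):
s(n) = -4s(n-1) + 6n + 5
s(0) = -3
First-order linear with linear forcing.
Homogeneous solution: s_h(n) = A·(-4)^n.
Try particular s_p(n) = pn + q. Substituting:
  pn + q = -4(p(n-1) + q) + 6n + 5.
Matching the n-coefficient: p = -4p + 6 ⇒ p = \frac{6}{5}.
Matching constants: q = 4p - 4q + 5 ⇒ q = \frac{49}{25}.
General: s(n) = A·(-4)^n + \frac{6 n}{5} + \frac{49}{25}.
Apply s(0) = -3: A + \frac{49}{25} = -3 ⇒ A = - \frac{124}{25}.
So s(n) = - \frac{124 \left(-4\right)^{n}}{25} + \frac{6 n}{5} + \frac{49}{25}.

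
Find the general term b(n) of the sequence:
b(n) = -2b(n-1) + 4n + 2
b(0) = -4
First-order linear with linear forcing.
Homogeneous solution: b_h(n) = A·(-2)^n.
Try particular b_p(n) = pn + q. Substituting:
  pn + q = -2(p(n-1) + q) + 4n + 2.
Matching the n-coefficient: p = -2p + 4 ⇒ p = \frac{4}{3}.
Matching constants: q = 2p - 2q + 2 ⇒ q = \frac{14}{9}.
General: b(n) = A·(-2)^n + \frac{4 n}{3} + \frac{14}{9}.
Apply b(0) = -4: A + \frac{14}{9} = -4 ⇒ A = - \frac{50}{9}.
So b(n) = - \frac{50 \left(-2\right)^{n}}{9} + \frac{4 n}{3} + \frac{14}{9}.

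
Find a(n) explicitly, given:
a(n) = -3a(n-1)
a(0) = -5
This is a homogeneous first-order recurrence with ratio -3.
By induction a(n) = a(0) · (-3)^n = - 5 \left(-3\right)^{n}.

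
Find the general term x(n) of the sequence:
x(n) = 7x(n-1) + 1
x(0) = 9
First-order linear non-homogeneous.
Homogeneous solution: x_h(n) = A·(7)^n.
Try constant particular solution x_p = K: K = 7K + 1 ⇒ K = - \frac{1}{6}.
General: x(n) = A·(7)^n - \frac{1}{6}.
Apply x(0) = 9: A - \frac{1}{6} = 9 ⇒ A = \frac{55}{6}.
So x(n) = \frac{55 \cdot 7^{n}}{6} - \frac{1}{6}.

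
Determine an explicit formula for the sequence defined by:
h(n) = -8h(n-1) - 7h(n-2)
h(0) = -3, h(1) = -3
Characteristic equation: x² + 8x + 7 = 0, which factors as (x - (-1))(x - (-7)) = 0.
Roots r₁ = -1, r₂ = -7 (distinct).
General solution: h(n) = A·(-1)^n + B·(-7)^n.
From h(0) = -3: A + B = -3.
From h(1) = -3: -A - 7B = -3.
Solving: A = -4, B = 1.
So h(n) = - 4 \left(-1\right)^{n} + \left(-7\right)^{n}.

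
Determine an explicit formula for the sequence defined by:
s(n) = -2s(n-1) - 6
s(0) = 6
First-order linear non-homogeneous.
Homogeneous solution: s_h(n) = A·(-2)^n.
Try constant particular solution s_p = K: K = -2K - 6 ⇒ K = -2.
General: s(n) = A·(-2)^n - 2.
Apply s(0) = 6: A - 2 = 6 ⇒ A = 8.
So s(n) = 8 \left(-2\right)^{n} - 2.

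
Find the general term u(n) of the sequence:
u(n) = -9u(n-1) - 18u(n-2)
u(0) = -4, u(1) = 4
Characteristic equation: x² + 9x + 18 = 0, which factors as (x - (-3))(x - (-6)) = 0.
Roots r₁ = -3, r₂ = -6 (distinct).
General solution: u(n) = A·(-3)^n + B·(-6)^n.
From u(0) = -4: A + B = -4.
From u(1) = 4: -3A - 6B = 4.
Solving: A = - \frac{20}{3}, B = \frac{8}{3}.
So u(n) = - \frac{20 \left(-3\right)^{n}}{3} + \frac{8 \left(-6\right)^{n}}{3}.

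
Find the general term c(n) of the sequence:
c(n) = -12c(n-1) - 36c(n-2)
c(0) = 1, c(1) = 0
Characteristic equation: x² + 12x + 36 = 0, which is (x - (-6))².
Repeated root r = -6.
General solution: c(n) = (A + Bn)·(-6)^n.
From c(0) = 1: A = 1.
From c(1) = 0: (A + B)·(-6) = 0 ⇒ B = -1.
So c(n) = \left(1 - n\right) \cdot (-6)^n.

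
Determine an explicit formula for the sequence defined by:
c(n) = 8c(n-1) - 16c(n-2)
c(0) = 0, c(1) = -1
Characteristic equation: x² - 8x + 16 = 0, which is (x - (4))².
Repeated root r = 4.
General solution: c(n) = (A + Bn)·(4)^n.
From c(0) = 0: A = 0.
From c(1) = -1: (A + B)·(4) = -1 ⇒ B = - \frac{1}{4}.
So c(n) = \left(- \frac{n}{4}\right) \cdot (4)^n.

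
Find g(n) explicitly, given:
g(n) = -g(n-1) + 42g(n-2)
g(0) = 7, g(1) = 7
Characteristic equation: x² + x - 42 = 0, which factors as (x - (-7))(x - (6)) = 0.
Roots r₁ = -7, r₂ = 6 (distinct).
General solution: g(n) = A·(-7)^n + B·(6)^n.
From g(0) = 7: A + B = 7.
From g(1) = 7: -7A + 6B = 7.
Solving: A = \frac{35}{13}, B = \frac{56}{13}.
So g(n) = \frac{35 \left(-7\right)^{n}}{13} + \frac{56 \cdot 6^{n}}{13}.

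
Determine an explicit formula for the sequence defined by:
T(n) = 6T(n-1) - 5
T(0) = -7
First-order linear non-homogeneous.
Homogeneous solution: T_h(n) = A·(6)^n.
Try constant particular solution T_p = K: K = 6K - 5 ⇒ K = 1.
General: T(n) = A·(6)^n + 1.
Apply T(0) = -7: A + 1 = -7 ⇒ A = -8.
So T(n) = 1 - 8 \cdot 6^{n}.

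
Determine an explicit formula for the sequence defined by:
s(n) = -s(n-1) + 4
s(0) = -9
First-order linear non-homogeneous.
Homogeneous solution: s_h(n) = A·(-1)^n.
Try constant particular solution s_p = K: K = -K + 4 ⇒ K = 2.
General: s(n) = A·(-1)^n + 2.
Apply s(0) = -9: A + 2 = -9 ⇒ A = -11.
So s(n) = 2 - 11 \left(-1\right)^{n}.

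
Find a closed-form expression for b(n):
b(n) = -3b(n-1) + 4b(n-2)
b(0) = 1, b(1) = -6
Characteristic equation: x² + 3x - 4 = 0, which factors as (x - (-4))(x - (1)) = 0.
Roots r₁ = -4, r₂ = 1 (distinct).
General solution: b(n) = A·(-4)^n + B·(1)^n.
From b(0) = 1: A + B = 1.
From b(1) = -6: -4A + B = -6.
Solving: A = \frac{7}{5}, B = - \frac{2}{5}.
So b(n) = \frac{7 \left(-4\right)^{n}}{5} - \frac{2}{5}.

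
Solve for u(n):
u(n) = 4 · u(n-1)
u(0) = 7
Pure geometric recurrence with ratio 4.
By induction u(n) = u(0) · (4)^n = 7 \cdot 4^{n}.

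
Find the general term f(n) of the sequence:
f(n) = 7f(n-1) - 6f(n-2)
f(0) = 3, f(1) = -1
Characteristic equation: x² - 7x + 6 = 0, which factors as (x - (1))(x - (6)) = 0.
Roots r₁ = 1, r₂ = 6 (distinct).
General solution: f(n) = A·(1)^n + B·(6)^n.
From f(0) = 3: A + B = 3.
From f(1) = -1: A + 6B = -1.
Solving: A = \frac{19}{5}, B = - \frac{4}{5}.
So f(n) = \frac{19}{5} - \frac{4 \cdot 6^{n}}{5}.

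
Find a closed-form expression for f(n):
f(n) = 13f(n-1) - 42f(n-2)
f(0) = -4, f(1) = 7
Characteristic equation: x² - 13x + 42 = 0, which factors as (x - (7))(x - (6)) = 0.
Roots r₁ = 7, r₂ = 6 (distinct).
General solution: f(n) = A·(7)^n + B·(6)^n.
From f(0) = -4: A + B = -4.
From f(1) = 7: 7A + 6B = 7.
Solving: A = 31, B = -35.
So f(n) = - 35 \cdot 6^{n} + 31 \cdot 7^{n}.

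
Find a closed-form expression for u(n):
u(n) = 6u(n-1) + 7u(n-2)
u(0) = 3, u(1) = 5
Characteristic equation: x² - 6x - 7 = 0, which factors as (x - (7))(x - (-1)) = 0.
Roots r₁ = 7, r₂ = -1 (distinct).
General solution: u(n) = A·(7)^n + B·(-1)^n.
From u(0) = 3: A + B = 3.
From u(1) = 5: 7A - B = 5.
Solving: A = 1, B = 2.
So u(n) = 2 \left(-1\right)^{n} + 7^{n}.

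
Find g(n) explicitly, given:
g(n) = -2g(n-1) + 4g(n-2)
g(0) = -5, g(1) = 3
Characteristic equation: x² + 2x - 4 = 0.
Discriminant Δ = (-2)² + 4·(4) = 20.
Roots r₁,₂ = (-2 ± √20)/2, so r₁ = -1 + \sqrt{5}, r₂ = - \sqrt{5} - 1.
General solution: g(n) = A·r₁^n + B·r₂^n.
From the initial conditions, A + B = -5 and r₁A + r₂B = 3.
Since r₁ - r₂ = √20: A = (3 - (-5)r₂)/√20 = - \frac{5}{2} - \frac{\sqrt{5}}{5}, and B = -5 - A = - \frac{5}{2} + \frac{\sqrt{5}}{5}.
So g(n) = \left(- \frac{5}{2} - \frac{\sqrt{5}}{5}\right)\left(-1 + \sqrt{5}\right)^n + \left(- \frac{5}{2} + \frac{\sqrt{5}}{5}\right)\left(- \sqrt{5} - 1\right)^n.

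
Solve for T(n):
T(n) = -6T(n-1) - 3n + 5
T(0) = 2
First-order linear with linear forcing.
Homogeneous solution: T_h(n) = A·(-6)^n.
Try particular T_p(n) = pn + q. Substituting:
  pn + q = -6(p(n-1) + q) - 3n + 5.
Matching the n-coefficient: p = -6p - 3 ⇒ p = - \frac{3}{7}.
Matching constants: q = 6p - 6q + 5 ⇒ q = \frac{17}{49}.
General: T(n) = A·(-6)^n - \frac{3 n}{7} + \frac{17}{49}.
Apply T(0) = 2: A + \frac{17}{49} = 2 ⇒ A = \frac{81}{49}.
So T(n) = \frac{81 \left(-6\right)^{n}}{49} - \frac{3 n}{7} + \frac{17}{49}.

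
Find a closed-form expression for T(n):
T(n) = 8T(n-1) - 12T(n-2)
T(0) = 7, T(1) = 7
Characteristic equation: x² - 8x + 12 = 0, which factors as (x - (6))(x - (2)) = 0.
Roots r₁ = 6, r₂ = 2 (distinct).
General solution: T(n) = A·(6)^n + B·(2)^n.
From T(0) = 7: A + B = 7.
From T(1) = 7: 6A + 2B = 7.
Solving: A = - \frac{7}{4}, B = \frac{35}{4}.
So T(n) = \frac{35 \cdot 2^{n}}{4} - \frac{7 \cdot 6^{n}}{4}.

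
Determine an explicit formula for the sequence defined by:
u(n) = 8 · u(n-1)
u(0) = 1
Pure geometric recurrence with ratio 8.
By induction u(n) = u(0) · (8)^n = 8^{n}.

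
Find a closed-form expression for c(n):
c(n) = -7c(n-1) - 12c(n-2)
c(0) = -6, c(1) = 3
Characteristic equation: x² + 7x + 12 = 0, which factors as (x - (-4))(x - (-3)) = 0.
Roots r₁ = -4, r₂ = -3 (distinct).
General solution: c(n) = A·(-4)^n + B·(-3)^n.
From c(0) = -6: A + B = -6.
From c(1) = 3: -4A - 3B = 3.
Solving: A = 15, B = -21.
So c(n) = - 21 \left(-3\right)^{n} + 15 \left(-4\right)^{n}.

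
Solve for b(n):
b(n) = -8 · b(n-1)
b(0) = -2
Pure geometric recurrence with ratio -8.
By induction b(n) = b(0) · (-8)^n = - 2 \left(-8\right)^{n}.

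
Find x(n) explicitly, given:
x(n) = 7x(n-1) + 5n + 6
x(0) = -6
First-order linear with linear forcing.
Homogeneous solution: x_h(n) = A·(7)^n.
Try particular x_p(n) = pn + q. Substituting:
  pn + q = 7(p(n-1) + q) + 5n + 6.
Matching the n-coefficient: p = 7p + 5 ⇒ p = - \frac{5}{6}.
Matching constants: q = -7p + 7q + 6 ⇒ q = - \frac{71}{36}.
General: x(n) = A·(7)^n - \frac{5 n}{6} - \frac{71}{36}.
Apply x(0) = -6: A - \frac{71}{36} = -6 ⇒ A = - \frac{145}{36}.
So x(n) = - \frac{145 \cdot 7^{n}}{36} - \frac{5 n}{6} - \frac{71}{36}.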